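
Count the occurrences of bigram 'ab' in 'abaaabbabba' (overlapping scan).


Scanning 'abaaabbabba' for bigram 'ab':
  Position 0: 'ab' -> MATCH
  Position 1: 'ba' -> no
  Position 2: 'aa' -> no
  Position 3: 'aa' -> no
  Position 4: 'ab' -> MATCH
  Position 5: 'bb' -> no
  Position 6: 'ba' -> no
  Position 7: 'ab' -> MATCH
  Position 8: 'bb' -> no
  Position 9: 'ba' -> no
Total matches: 3

3


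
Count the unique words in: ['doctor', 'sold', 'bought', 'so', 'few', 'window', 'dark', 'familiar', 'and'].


Listing all tokens and tracking unique types:
  Token 1: 'doctor' -> NEW (unique so far: 1)
  Token 2: 'sold' -> NEW (unique so far: 2)
  Token 3: 'bought' -> NEW (unique so far: 3)
  Token 4: 'so' -> NEW (unique so far: 4)
  Token 5: 'few' -> NEW (unique so far: 5)
  Token 6: 'window' -> NEW (unique so far: 6)
  Token 7: 'dark' -> NEW (unique so far: 7)
  Token 8: 'familiar' -> NEW (unique so far: 8)
  Token 9: 'and' -> NEW (unique so far: 9)
Unique types: ('and', 'bought', 'dark', 'doctor', 'familiar', 'few', 'so', 'sold', 'window')
Vocabulary size: 9

9


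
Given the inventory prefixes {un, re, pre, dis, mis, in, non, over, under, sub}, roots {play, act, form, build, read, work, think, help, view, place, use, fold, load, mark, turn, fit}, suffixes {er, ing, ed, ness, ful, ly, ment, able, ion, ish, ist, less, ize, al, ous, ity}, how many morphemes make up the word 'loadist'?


Segmenting 'loadist' against the inventory:
  'load' -> root (morpheme 1)
  'ist' -> suffix (morpheme 2)
Total morphemes: 2

2


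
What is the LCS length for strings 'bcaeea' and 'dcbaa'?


DP table for LCS of 'bcaeea' and 'dcbaa':
       d  c  b  a  a
    0  0  0  0  0  0
  b 0  0  0  1  1  1
  c 0  0  1  1  1  1
  a 0  0  1  1  2  2
  e 0  0  1  1  2  2
  e 0  0  1  1  2  2
  a 0  0  1  1  2  3
LCS: 'baa'
LCS length = 3

3


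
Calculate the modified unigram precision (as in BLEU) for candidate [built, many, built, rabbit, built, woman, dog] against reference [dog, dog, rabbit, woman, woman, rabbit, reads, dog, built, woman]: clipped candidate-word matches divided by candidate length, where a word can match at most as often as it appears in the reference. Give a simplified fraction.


Reference word counts: {'built': 1, 'dog': 3, 'rabbit': 2, 'reads': 1, 'woman': 3}
Checking each candidate word (with clipping):
  'built' -> in reference (ref count 1, used 1/1) -> match (matches: 1)
  'many' -> not in reference -> no match (matches: 1)
  'built' -> ref count 1 already used up (1/1) -> clipped, no match (matches: 1)
  'rabbit' -> in reference (ref count 2, used 1/2) -> match (matches: 2)
  'built' -> ref count 1 already used up (1/1) -> clipped, no match (matches: 2)
  'woman' -> in reference (ref count 3, used 1/3) -> match (matches: 3)
  'dog' -> in reference (ref count 3, used 1/3) -> match (matches: 4)
Clipped matches: 4, Candidate length: 7
Precision = 4/7

4/7


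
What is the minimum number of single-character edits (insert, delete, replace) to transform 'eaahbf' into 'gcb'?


Building DP table for s1='eaahbf' (len 6) and s2='gcb' (len 3):
       g  c  b
    0  1  2  3
  e 1  1  2  3
  a 2  2  2  3
  a 3  3  3  3
  h 4  4  4  4
  b 5  5  5  4
  f 6  6  6  5
Edit distance = dp[6][3] = 5

5


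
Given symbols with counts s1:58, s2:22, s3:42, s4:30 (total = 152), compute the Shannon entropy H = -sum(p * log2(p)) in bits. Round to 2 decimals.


Computing entropy H = -sum(p_i * log2(p_i)):
  s1: p = 58/152 = 0.3816, -p*log2(p) = 0.5304
  s2: p = 22/152 = 0.1447, -p*log2(p) = 0.4036
  s3: p = 42/152 = 0.2763, -p*log2(p) = 0.5127
  s4: p = 30/152 = 0.1974, -p*log2(p) = 0.4620
H = sum of terms = 1.9087
Rounded to 2 decimals: 1.91

1.91


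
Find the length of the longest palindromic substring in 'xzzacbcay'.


Scanning 'xzzacbcay' for palindromic substrings.
Substring at positions 3-7: 'acbca'.
Check: reverse('acbca') = 'acbca' -> palindrome confirmed.
Neighbouring characters ('z' / 'y') break symmetry, so it cannot extend further.
No longer palindromic substring exists; longest length = 5

5


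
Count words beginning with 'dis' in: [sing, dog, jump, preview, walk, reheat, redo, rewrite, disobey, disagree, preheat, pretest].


Checking each word for prefix 'dis':
  'sing' -> no (count: 0)
  'dog' -> no (count: 0)
  'jump' -> no (count: 0)
  'preview' -> no (count: 0)
  'walk' -> no (count: 0)
  'reheat' -> no (count: 0)
  'redo' -> no (count: 0)
  'rewrite' -> no (count: 0)
  'disobey' -> YES, starts with 'dis' (count: 1)
  'disagree' -> YES, starts with 'dis' (count: 2)
  'preheat' -> no (count: 2)
  'pretest' -> no (count: 2)
Total with prefix 'dis': 2

2


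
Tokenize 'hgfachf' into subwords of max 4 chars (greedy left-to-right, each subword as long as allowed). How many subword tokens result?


'hgfachf' has 7 characters.
Chunking with max size 4:
  Chunk 1: 'hgfa' (positions 0-3)
  Chunk 2: 'chf' (positions 4-6)
Total chunks: ceil(7 / 4) = 2

2


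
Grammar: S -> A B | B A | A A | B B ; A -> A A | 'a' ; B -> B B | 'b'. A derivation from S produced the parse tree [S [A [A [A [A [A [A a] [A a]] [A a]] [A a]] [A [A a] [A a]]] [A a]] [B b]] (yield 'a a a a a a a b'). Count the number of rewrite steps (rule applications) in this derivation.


Every bracketed nonterminal node [X ...] in the tree is produced by exactly one rule application.
Reading the tree off as a leftmost derivation:
  Step 1: S  =>  A B   (applied S -> A B)
  Step 2: A B  =>  A A B   (applied A -> A A)
  Step 3: A A B  =>  A A A B   (applied A -> A A)
  Step 4: A A A B  =>  A A A A B   (applied A -> A A)
  Step 5: A A A A B  =>  A A A A A B   (applied A -> A A)
  Step 6: A A A A A B  =>  A A A A A A B   (applied A -> A A)
  Step 7: A A A A A A B  =>  a A A A A A B   (applied A -> a)
  Step 8: a A A A A A B  =>  a a A A A A B   (applied A -> a)
  Step 9: a a A A A A B  =>  a a a A A A B   (applied A -> a)
  Step 10: a a a A A A B  =>  a a a a A A B   (applied A -> a)
  Step 11: a a a a A A B  =>  a a a a A A A B   (applied A -> A A)
  Step 12: a a a a A A A B  =>  a a a a a A A B   (applied A -> a)
  Step 13: a a a a a A A B  =>  a a a a a a A B   (applied A -> a)
  Step 14: a a a a a a A B  =>  a a a a a a a B   (applied A -> a)
  Step 15: a a a a a a a B  =>  a a a a a a a b   (applied B -> b)
Final yield: a a a a a a a b
Total rewrite steps: 15

15


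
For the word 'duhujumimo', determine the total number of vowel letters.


Scanning each character of 'duhujumimo':
  Position 1: 'd' -> consonant (running count: 0)
  Position 2: 'u' -> vowel (running count: 1)
  Position 3: 'h' -> consonant (running count: 1)
  Position 4: 'u' -> vowel (running count: 2)
  Position 5: 'j' -> consonant (running count: 2)
  Position 6: 'u' -> vowel (running count: 3)
  Position 7: 'm' -> consonant (running count: 3)
  Position 8: 'i' -> vowel (running count: 4)
  Position 9: 'm' -> consonant (running count: 4)
  Position 10: 'o' -> vowel (running count: 5)
Total vowels: 5

5


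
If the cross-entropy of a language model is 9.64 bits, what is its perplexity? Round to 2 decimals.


Perplexity formula: PP = 2^H
H = 9.64
PP = 2^9.64
Decompose: 2^9.64 = 2^9 * 2^0.64
2^9 = 512, 2^0.64 ~ 1.5583292
PP ~ 512 * 1.5583292 = 797.8645504
Rounded to 2 decimals: 797.86

797.86


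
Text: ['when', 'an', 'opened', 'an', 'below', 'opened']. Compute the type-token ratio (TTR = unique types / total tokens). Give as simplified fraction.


Tokens: 6
Unique types: ('an', 'below', 'opened', 'when') = 4
TTR = 4/6
Simplify: divide both by 2 -> 2/3
TTR = 2/3

2/3


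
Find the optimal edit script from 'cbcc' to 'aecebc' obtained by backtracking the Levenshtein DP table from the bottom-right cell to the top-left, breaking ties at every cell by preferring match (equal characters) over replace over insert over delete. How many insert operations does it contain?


Edit distance = 4. Backtracking from cell (4, 6) with preference match > replace > insert > delete,
then listing the resulting alignment 'cbcc' -> 'aecebc' left to right:
  Step 1: insert 'a' [insertion #1]
  Step 2: insert 'e' [insertion #2]
  Step 3: keep 'c'
  Step 4: replace b->e
  Step 5: replace c->b
  Step 6: keep 'c'
Total insertions: 2

2


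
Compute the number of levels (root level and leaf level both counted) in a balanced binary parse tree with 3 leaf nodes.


In a balanced binary tree with n leaves the deepest leaf is ceil(log2(n)) edges below the root,
so counting node levels inclusive of root and leaves gives ceil(log2(n)) + 1 levels.
log2(3) = 1.5850
ceil(1.5850) = 2
levels = 2 + 1 = 3

3


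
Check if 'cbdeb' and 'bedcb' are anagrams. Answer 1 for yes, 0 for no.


Sort characters of 'cbdeb': 'bbcde'
Sort characters of 'bedcb': 'bbcde'
Sorted forms match -> they ARE anagrams
Result: 1

1


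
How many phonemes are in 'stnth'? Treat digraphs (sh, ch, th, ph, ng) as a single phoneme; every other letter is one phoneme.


Parsing 'stnth' greedily, digraphs first:
  's' -> consonant phoneme (phonemes so far: 1)
  't' -> consonant phoneme (phonemes so far: 2)
  'n' -> consonant phoneme (phonemes so far: 3)
  'th' -> digraph (1 consonant phoneme) (phonemes so far: 4)
Total phonemes: 4

4


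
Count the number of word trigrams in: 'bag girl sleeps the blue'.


Word trigrams from [5] words:
  Trigram 1: (bag girl sleeps)
  Trigram 2: (girl sleeps the)
  Trigram 3: (sleeps the blue)
Total word trigrams: 5 - 2 = 3

3


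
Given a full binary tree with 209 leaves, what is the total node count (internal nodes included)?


Leaf nodes (terminals): 209
Internal nodes = n - 1 = 209 - 1 = 208
Total = leaves + internal = 209 + 208 = 417

417


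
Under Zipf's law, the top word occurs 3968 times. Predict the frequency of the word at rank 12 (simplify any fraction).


Zipf's law: freq(rank) = f1 / rank
f1 = 3968, rank = 12
freq = 3968 / 12
GCD(3968, 12) = 4
Simplified: 992/3

992/3


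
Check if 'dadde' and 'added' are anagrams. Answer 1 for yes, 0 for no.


Sort characters of 'dadde': 'addde'
Sort characters of 'added': 'addde'
Sorted forms match -> they ARE anagrams
Result: 1

1


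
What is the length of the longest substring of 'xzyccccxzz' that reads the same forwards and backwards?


Scanning 'xzyccccxzz' for palindromic substrings.
Substring at positions 3-6: 'cccc'.
Check: reverse('cccc') = 'cccc' -> palindrome confirmed.
Neighbouring characters ('y' / 'x') break symmetry, so it cannot extend further.
No longer palindromic substring exists; longest length = 4

4


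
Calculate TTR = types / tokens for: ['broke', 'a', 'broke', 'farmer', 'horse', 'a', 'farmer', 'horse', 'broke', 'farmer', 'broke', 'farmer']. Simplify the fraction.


Tokens: 12
Unique types: ('a', 'broke', 'farmer', 'horse') = 4
TTR = 4/12
Simplify: divide both by 4 -> 1/3
TTR = 1/3

1/3


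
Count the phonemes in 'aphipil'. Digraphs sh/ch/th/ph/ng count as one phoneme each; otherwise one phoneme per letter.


Parsing 'aphipil' greedily, digraphs first:
  'a' -> vowel phoneme (phonemes so far: 1)
  'ph' -> digraph (1 consonant phoneme) (phonemes so far: 2)
  'i' -> vowel phoneme (phonemes so far: 3)
  'p' -> consonant phoneme (phonemes so far: 4)
  'i' -> vowel phoneme (phonemes so far: 5)
  'l' -> consonant phoneme (phonemes so far: 6)
Total phonemes: 6

6


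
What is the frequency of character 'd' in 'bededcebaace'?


Scanning 'bededcebaace' for 'd':
  Position 2: 'd' -> MATCH (count: 1)
  Position 4: 'd' -> MATCH (count: 2)
Total occurrences of 'd': 2

2


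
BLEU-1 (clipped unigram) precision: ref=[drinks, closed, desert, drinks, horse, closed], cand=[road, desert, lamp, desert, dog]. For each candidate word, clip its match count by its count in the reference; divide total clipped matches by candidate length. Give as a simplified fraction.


Reference word counts: {'closed': 2, 'desert': 1, 'drinks': 2, 'horse': 1}
Checking each candidate word (with clipping):
  'road' -> not in reference -> no match (matches: 0)
  'desert' -> in reference (ref count 1, used 1/1) -> match (matches: 1)
  'lamp' -> not in reference -> no match (matches: 1)
  'desert' -> ref count 1 already used up (1/1) -> clipped, no match (matches: 1)
  'dog' -> not in reference -> no match (matches: 1)
Clipped matches: 1, Candidate length: 5
Precision = 1/5

1/5


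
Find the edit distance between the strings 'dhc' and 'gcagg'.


Building DP table for s1='dhc' (len 3) and s2='gcagg' (len 5):
       g  c  a  g  g
    0  1  2  3  4  5
  d 1  1  2  3  4  5
  h 2  2  2  3  4  5
  c 3  3  2  3  4  5
Edit distance = dp[3][5] = 5

5


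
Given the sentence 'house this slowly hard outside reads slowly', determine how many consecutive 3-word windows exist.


Word trigrams from [7] words:
  Trigram 1: (house this slowly)
  Trigram 2: (this slowly hard)
  Trigram 3: (slowly hard outside)
  Trigram 4: (hard outside reads)
  Trigram 5: (outside reads slowly)
Total word trigrams: 7 - 2 = 5

5


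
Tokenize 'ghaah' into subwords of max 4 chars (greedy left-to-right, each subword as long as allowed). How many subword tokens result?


'ghaah' has 5 characters.
Chunking with max size 4:
  Chunk 1: 'ghaa' (positions 0-3)
  Chunk 2: 'h' (positions 4-4)
Total chunks: ceil(5 / 4) = 2

2


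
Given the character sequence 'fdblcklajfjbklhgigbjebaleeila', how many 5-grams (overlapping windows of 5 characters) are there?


String 'fdblcklajfjbklhgigbjebaleeila' has length L = 29.
Number of overlapping n-grams = L - n + 1
Substituting: 29 - 5 + 1 = 25

25


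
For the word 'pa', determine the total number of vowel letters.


Scanning each character of 'pa':
  Position 1: 'p' -> consonant (running count: 0)
  Position 2: 'a' -> vowel (running count: 1)
Total vowels: 1

1


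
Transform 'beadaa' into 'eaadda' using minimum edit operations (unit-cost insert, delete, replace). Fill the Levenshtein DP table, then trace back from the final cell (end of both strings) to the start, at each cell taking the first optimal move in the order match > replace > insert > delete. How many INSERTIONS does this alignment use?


Edit distance = 3. Backtracking from cell (6, 6) with preference match > replace > insert > delete,
then listing the resulting alignment 'beadaa' -> 'eaadda' left to right:
  Step 1: replace b->e
  Step 2: replace e->a
  Step 3: keep 'a'
  Step 4: keep 'd'
  Step 5: replace a->d
  Step 6: keep 'a'
Total insertions: 0

0


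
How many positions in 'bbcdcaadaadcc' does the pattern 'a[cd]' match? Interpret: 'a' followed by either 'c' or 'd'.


Pattern: a[cd] means 'a' followed by either 'c' or 'd'.
Scanning 'bbcdcaadaadcc' position-by-position:
  Pos 0: window 'bb' -> no
  Pos 1: window 'bc' -> no
  Pos 2: window 'cd' -> no
  Pos 3: window 'dc' -> no
  Pos 4: window 'ca' -> no
  Pos 5: window 'aa' -> no
  Pos 6: window 'ad' -> MATCH
  Pos 7: window 'da' -> no
  Pos 8: window 'aa' -> no
  Pos 9: window 'ad' -> MATCH
  Pos 10: window 'dc' -> no
  Pos 11: window 'cc' -> no
  Pos 12: window 'c' -> no
Total matches: 2

2


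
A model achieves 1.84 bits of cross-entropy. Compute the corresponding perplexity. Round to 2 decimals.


Perplexity formula: PP = 2^H
H = 1.84
PP = 2^1.84
Decompose: 2^1.84 = 2^1 * 2^0.84
2^1 = 2, 2^0.84 ~ 1.7900501
PP ~ 2 * 1.7900501 = 3.5801002
Rounded to 2 decimals: 3.58

3.58


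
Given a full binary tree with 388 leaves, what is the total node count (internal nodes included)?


Leaf nodes (terminals): 388
Internal nodes = n - 1 = 388 - 1 = 387
Total = leaves + internal = 388 + 387 = 775

775


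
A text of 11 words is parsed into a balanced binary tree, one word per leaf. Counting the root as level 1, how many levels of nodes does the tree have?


In a balanced binary tree with n leaves the deepest leaf is ceil(log2(n)) edges below the root,
so counting node levels inclusive of root and leaves gives ceil(log2(n)) + 1 levels.
log2(11) = 3.4594
ceil(3.4594) = 4
levels = 4 + 1 = 5

5


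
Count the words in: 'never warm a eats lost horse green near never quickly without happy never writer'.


Counting words by splitting on spaces:
  Word 1: 'never'
  Word 2: 'warm'
  Word 3: 'a'
  Word 4: 'eats'
  Word 5: 'lost'
  Word 6: 'horse'
  Word 7: 'green'
  Word 8: 'near'
  Word 9: 'never'
  Word 10: 'quickly'
  Word 11: 'without'
  Word 12: 'happy'
  Word 13: 'never'
  Word 14: 'writer'
Total words: 14

14


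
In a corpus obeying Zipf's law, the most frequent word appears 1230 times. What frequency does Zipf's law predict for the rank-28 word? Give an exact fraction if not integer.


Zipf's law: freq(rank) = f1 / rank
f1 = 1230, rank = 28
freq = 1230 / 28
GCD(1230, 28) = 2
Simplified: 615/14

615/14


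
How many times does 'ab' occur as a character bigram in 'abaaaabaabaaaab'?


Scanning 'abaaaabaabaaaab' for bigram 'ab':
  Position 0: 'ab' -> MATCH
  Position 1: 'ba' -> no
  Position 2: 'aa' -> no
  Position 3: 'aa' -> no
  Position 4: 'aa' -> no
  Position 5: 'ab' -> MATCH
  Position 6: 'ba' -> no
  Position 7: 'aa' -> no
  Position 8: 'ab' -> MATCH
  Position 9: 'ba' -> no
  Position 10: 'aa' -> no
  Position 11: 'aa' -> no
  Position 12: 'aa' -> no
  Position 13: 'ab' -> MATCH
Total matches: 4

4


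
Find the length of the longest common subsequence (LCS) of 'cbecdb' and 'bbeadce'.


DP table for LCS of 'cbecdb' and 'bbeadce':
       b  b  e  a  d  c  e
    0  0  0  0  0  0  0  0
  c 0  0  0  0  0  0  1  1
  b 0  1  1  1  1  1  1  1
  e 0  1  1  2  2  2  2  2
  c 0  1  1  2  2  2  3  3
  d 0  1  1  2  2  3  3  3
  b 0  1  2  2  2  3  3  3
LCS: 'bec'
LCS length = 3

3


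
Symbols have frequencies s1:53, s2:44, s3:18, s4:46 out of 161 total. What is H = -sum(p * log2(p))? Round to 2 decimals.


Computing entropy H = -sum(p_i * log2(p_i)):
  s1: p = 53/161 = 0.3292, -p*log2(p) = 0.5277
  s2: p = 44/161 = 0.2733, -p*log2(p) = 0.5115
  s3: p = 18/161 = 0.1118, -p*log2(p) = 0.3534
  s4: p = 46/161 = 0.2857, -p*log2(p) = 0.5164
H = sum of terms = 1.9090
Rounded to 2 decimals: 1.91

1.91


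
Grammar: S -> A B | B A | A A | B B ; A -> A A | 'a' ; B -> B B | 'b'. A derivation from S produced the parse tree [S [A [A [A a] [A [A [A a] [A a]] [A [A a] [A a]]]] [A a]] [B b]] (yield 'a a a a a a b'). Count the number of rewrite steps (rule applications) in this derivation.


Every bracketed nonterminal node [X ...] in the tree is produced by exactly one rule application.
Reading the tree off as a leftmost derivation:
  Step 1: S  =>  A B   (applied S -> A B)
  Step 2: A B  =>  A A B   (applied A -> A A)
  Step 3: A A B  =>  A A A B   (applied A -> A A)
  Step 4: A A A B  =>  a A A B   (applied A -> a)
  Step 5: a A A B  =>  a A A A B   (applied A -> A A)
  Step 6: a A A A B  =>  a A A A A B   (applied A -> A A)
  Step 7: a A A A A B  =>  a a A A A B   (applied A -> a)
  Step 8: a a A A A B  =>  a a a A A B   (applied A -> a)
  Step 9: a a a A A B  =>  a a a A A A B   (applied A -> A A)
  Step 10: a a a A A A B  =>  a a a a A A B   (applied A -> a)
  Step 11: a a a a A A B  =>  a a a a a A B   (applied A -> a)
  Step 12: a a a a a A B  =>  a a a a a a B   (applied A -> a)
  Step 13: a a a a a a B  =>  a a a a a a b   (applied B -> b)
Final yield: a a a a a a b
Total rewrite steps: 13

13


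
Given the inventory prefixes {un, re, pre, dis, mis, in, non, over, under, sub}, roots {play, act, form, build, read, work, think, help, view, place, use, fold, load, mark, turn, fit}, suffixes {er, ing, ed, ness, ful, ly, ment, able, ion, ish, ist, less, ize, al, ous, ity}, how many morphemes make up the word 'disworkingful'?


Segmenting 'disworkingful' against the inventory:
  'dis' -> prefix (morpheme 1)
  'work' -> root (morpheme 2)
  'ing' -> suffix (morpheme 3)
  'ful' -> suffix (morpheme 4)
Total morphemes: 4

4


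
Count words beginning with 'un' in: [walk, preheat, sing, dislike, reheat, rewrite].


Checking each word for prefix 'un':
  'walk' -> no (count: 0)
  'preheat' -> no (count: 0)
  'sing' -> no (count: 0)
  'dislike' -> no (count: 0)
  'reheat' -> no (count: 0)
  'rewrite' -> no (count: 0)
Total with prefix 'un': 0

0


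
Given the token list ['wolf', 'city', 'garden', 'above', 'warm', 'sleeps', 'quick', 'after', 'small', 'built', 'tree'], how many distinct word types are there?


Listing all tokens and tracking unique types:
  Token 1: 'wolf' -> NEW (unique so far: 1)
  Token 2: 'city' -> NEW (unique so far: 2)
  Token 3: 'garden' -> NEW (unique so far: 3)
  Token 4: 'above' -> NEW (unique so far: 4)
  Token 5: 'warm' -> NEW (unique so far: 5)
  Token 6: 'sleeps' -> NEW (unique so far: 6)
  Token 7: 'quick' -> NEW (unique so far: 7)
  Token 8: 'after' -> NEW (unique so far: 8)
  Token 9: 'small' -> NEW (unique so far: 9)
  Token 10: 'built' -> NEW (unique so far: 10)
  Token 11: 'tree' -> NEW (unique so far: 11)
Unique types: ('above', 'after', 'built', 'city', 'garden', 'quick', 'sleeps', 'small', 'tree', 'warm', 'wolf')
Vocabulary size: 11

11


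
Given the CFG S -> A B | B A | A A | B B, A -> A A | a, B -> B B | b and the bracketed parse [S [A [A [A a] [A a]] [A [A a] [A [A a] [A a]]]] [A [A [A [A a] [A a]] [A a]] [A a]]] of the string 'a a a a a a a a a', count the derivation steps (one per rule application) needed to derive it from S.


Every bracketed nonterminal node [X ...] in the tree is produced by exactly one rule application.
Reading the tree off as a leftmost derivation:
  Step 1: S  =>  A A   (applied S -> A A)
  Step 2: A A  =>  A A A   (applied A -> A A)
  Step 3: A A A  =>  A A A A   (applied A -> A A)
  Step 4: A A A A  =>  a A A A   (applied A -> a)
  Step 5: a A A A  =>  a a A A   (applied A -> a)
  Step 6: a a A A  =>  a a A A A   (applied A -> A A)
  Step 7: a a A A A  =>  a a a A A   (applied A -> a)
  Step 8: a a a A A  =>  a a a A A A   (applied A -> A A)
  Step 9: a a a A A A  =>  a a a a A A   (applied A -> a)
  Step 10: a a a a A A  =>  a a a a a A   (applied A -> a)
  Step 11: a a a a a A  =>  a a a a a A A   (applied A -> A A)
  Step 12: a a a a a A A  =>  a a a a a A A A   (applied A -> A A)
  Step 13: a a a a a A A A  =>  a a a a a A A A A   (applied A -> A A)
  Step 14: a a a a a A A A A  =>  a a a a a a A A A   (applied A -> a)
  Step 15: a a a a a a A A A  =>  a a a a a a a A A   (applied A -> a)
  Step 16: a a a a a a a A A  =>  a a a a a a a a A   (applied A -> a)
  Step 17: a a a a a a a a A  =>  a a a a a a a a a   (applied A -> a)
Final yield: a a a a a a a a a
Total rewrite steps: 17

17


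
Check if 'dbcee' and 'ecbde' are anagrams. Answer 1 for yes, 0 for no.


Sort characters of 'dbcee': 'bcdee'
Sort characters of 'ecbde': 'bcdee'
Sorted forms match -> they ARE anagrams
Result: 1

1


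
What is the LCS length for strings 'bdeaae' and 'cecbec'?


DP table for LCS of 'bdeaae' and 'cecbec':
       c  e  c  b  e  c
    0  0  0  0  0  0  0
  b 0  0  0  0  1  1  1
  d 0  0  0  0  1  1  1
  e 0  0  1  1  1  2  2
  a 0  0  1  1  1  2  2
  a 0  0  1  1  1  2  2
  e 0  0  1  1  1  2  2
LCS: 'be'
LCS length = 2

2


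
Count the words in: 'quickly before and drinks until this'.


Counting words by splitting on spaces:
  Word 1: 'quickly'
  Word 2: 'before'
  Word 3: 'and'
  Word 4: 'drinks'
  Word 5: 'until'
  Word 6: 'this'
Total words: 6

6


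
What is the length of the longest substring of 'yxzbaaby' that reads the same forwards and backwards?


Scanning 'yxzbaaby' for palindromic substrings.
Substring at positions 3-6: 'baab'.
Check: reverse('baab') = 'baab' -> palindrome confirmed.
Neighbouring characters ('z' / 'y') break symmetry, so it cannot extend further.
No longer palindromic substring exists; longest length = 4

4


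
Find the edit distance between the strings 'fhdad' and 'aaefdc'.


Building DP table for s1='fhdad' (len 5) and s2='aaefdc' (len 6):
       a  a  e  f  d  c
    0  1  2  3  4  5  6
  f 1  1  2  3  3  4  5
  h 2  2  2  3  4  4  5
  d 3  3  3  3  4  4  5
  a 4  3  3  4  4  5  5
  d 5  4  4  4  5  4  5
Edit distance = dp[5][6] = 5

5


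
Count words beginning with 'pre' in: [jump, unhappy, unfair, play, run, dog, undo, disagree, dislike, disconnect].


Checking each word for prefix 'pre':
  'jump' -> no (count: 0)
  'unhappy' -> no (count: 0)
  'unfair' -> no (count: 0)
  'play' -> no (count: 0)
  'run' -> no (count: 0)
  'dog' -> no (count: 0)
  'undo' -> no (count: 0)
  'disagree' -> no (count: 0)
  'dislike' -> no (count: 0)
  'disconnect' -> no (count: 0)
Total with prefix 'pre': 0

0


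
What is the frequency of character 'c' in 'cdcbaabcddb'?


Scanning 'cdcbaabcddb' for 'c':
  Position 0: 'c' -> MATCH (count: 1)
  Position 2: 'c' -> MATCH (count: 2)
  Position 7: 'c' -> MATCH (count: 3)
Total occurrences of 'c': 3

3


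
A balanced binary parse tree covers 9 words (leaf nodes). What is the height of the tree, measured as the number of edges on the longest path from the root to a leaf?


In a balanced binary tree with n leaves the deepest leaf is ceil(log2(n)) edges below the root.
log2(9) = 3.1699
ceil(3.1699) = 4
height (edges) = 4

4


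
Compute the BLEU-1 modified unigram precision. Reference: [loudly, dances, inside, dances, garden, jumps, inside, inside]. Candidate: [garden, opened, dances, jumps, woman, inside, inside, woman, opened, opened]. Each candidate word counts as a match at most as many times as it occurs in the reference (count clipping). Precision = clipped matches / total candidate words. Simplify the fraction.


Reference word counts: {'dances': 2, 'garden': 1, 'inside': 3, 'jumps': 1, 'loudly': 1}
Checking each candidate word (with clipping):
  'garden' -> in reference (ref count 1, used 1/1) -> match (matches: 1)
  'opened' -> not in reference -> no match (matches: 1)
  'dances' -> in reference (ref count 2, used 1/2) -> match (matches: 2)
  'jumps' -> in reference (ref count 1, used 1/1) -> match (matches: 3)
  'woman' -> not in reference -> no match (matches: 3)
  'inside' -> in reference (ref count 3, used 1/3) -> match (matches: 4)
  'inside' -> in reference (ref count 3, used 2/3) -> match (matches: 5)
  'woman' -> not in reference -> no match (matches: 5)
  'opened' -> not in reference -> no match (matches: 5)
  'opened' -> not in reference -> no match (matches: 5)
Clipped matches: 5, Candidate length: 10
Precision = 5/10 = 1/2

1/2


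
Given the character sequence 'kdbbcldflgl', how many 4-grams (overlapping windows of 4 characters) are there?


String 'kdbbcldflgl' has length L = 11.
Number of overlapping n-grams = L - n + 1
Substituting: 11 - 4 + 1 = 8

8


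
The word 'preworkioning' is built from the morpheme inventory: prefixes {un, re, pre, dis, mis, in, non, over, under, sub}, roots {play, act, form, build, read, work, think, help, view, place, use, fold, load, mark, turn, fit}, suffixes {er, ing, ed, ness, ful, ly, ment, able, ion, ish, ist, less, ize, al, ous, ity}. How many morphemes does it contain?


Segmenting 'preworkioning' against the inventory:
  'pre' -> prefix (morpheme 1)
  'work' -> root (morpheme 2)
  'ion' -> suffix (morpheme 3)
  'ing' -> suffix (morpheme 4)
Total morphemes: 4

4


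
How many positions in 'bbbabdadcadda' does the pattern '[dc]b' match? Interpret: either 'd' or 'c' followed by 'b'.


Pattern: [dc]b means either 'd' or 'c' followed by 'b'.
Scanning 'bbbabdadcadda' position-by-position:
  Pos 0: window 'bb' -> no
  Pos 1: window 'bb' -> no
  Pos 2: window 'ba' -> no
  Pos 3: window 'ab' -> no
  Pos 4: window 'bd' -> no
  Pos 5: window 'da' -> no
  Pos 6: window 'ad' -> no
  Pos 7: window 'dc' -> no
  Pos 8: window 'ca' -> no
  Pos 9: window 'ad' -> no
  Pos 10: window 'dd' -> no
  Pos 11: window 'da' -> no
  Pos 12: window 'a' -> no
Total matches: 0

0


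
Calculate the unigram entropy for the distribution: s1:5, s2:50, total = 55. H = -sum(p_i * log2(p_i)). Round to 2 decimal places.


Computing entropy H = -sum(p_i * log2(p_i)):
  s1: p = 5/55 = 0.0909, -p*log2(p) = 0.3145
  s2: p = 50/55 = 0.9091, -p*log2(p) = 0.1250
H = sum of terms = 0.4395
Rounded to 2 decimals: 0.44

0.44


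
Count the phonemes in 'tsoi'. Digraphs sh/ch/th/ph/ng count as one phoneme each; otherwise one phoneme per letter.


Parsing 'tsoi' greedily, digraphs first:
  't' -> consonant phoneme (phonemes so far: 1)
  's' -> consonant phoneme (phonemes so far: 2)
  'o' -> vowel phoneme (phonemes so far: 3)
  'i' -> vowel phoneme (phonemes so far: 4)
Total phonemes: 4

4


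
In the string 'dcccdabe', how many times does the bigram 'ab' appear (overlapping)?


Scanning 'dcccdabe' for bigram 'ab':
  Position 0: 'dc' -> no
  Position 1: 'cc' -> no
  Position 2: 'cc' -> no
  Position 3: 'cd' -> no
  Position 4: 'da' -> no
  Position 5: 'ab' -> MATCH
  Position 6: 'be' -> no
Total matches: 1

1


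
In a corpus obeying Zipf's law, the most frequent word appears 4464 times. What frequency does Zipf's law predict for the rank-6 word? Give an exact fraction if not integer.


Zipf's law: freq(rank) = f1 / rank
f1 = 4464, rank = 6
freq = 4464 / 6
= 744

744


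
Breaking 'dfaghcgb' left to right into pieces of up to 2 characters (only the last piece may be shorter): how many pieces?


'dfaghcgb' has 8 characters.
Chunking with max size 2:
  Chunk 1: 'df' (positions 0-1)
  Chunk 2: 'ag' (positions 2-3)
  Chunk 3: 'hc' (positions 4-5)
  Chunk 4: 'gb' (positions 6-7)
Total chunks: ceil(8 / 2) = 4

4


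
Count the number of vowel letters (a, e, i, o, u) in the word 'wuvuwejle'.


Scanning each character of 'wuvuwejle':
  Position 1: 'w' -> consonant (running count: 0)
  Position 2: 'u' -> vowel (running count: 1)
  Position 3: 'v' -> consonant (running count: 1)
  Position 4: 'u' -> vowel (running count: 2)
  Position 5: 'w' -> consonant (running count: 2)
  Position 6: 'e' -> vowel (running count: 3)
  Position 7: 'j' -> consonant (running count: 3)
  Position 8: 'l' -> consonant (running count: 3)
  Position 9: 'e' -> vowel (running count: 4)
Total vowels: 4

4


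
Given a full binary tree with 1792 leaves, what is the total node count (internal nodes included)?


Leaf nodes (terminals): 1792
Internal nodes = n - 1 = 1792 - 1 = 1791
Total = leaves + internal = 1792 + 1791 = 3583

3583


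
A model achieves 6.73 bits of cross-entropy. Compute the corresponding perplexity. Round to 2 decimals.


Perplexity formula: PP = 2^H
H = 6.73
PP = 2^6.73
Decompose: 2^6.73 = 2^6 * 2^0.73
2^6 = 64, 2^0.73 ~ 1.6586391
PP ~ 64 * 1.6586391 = 106.1529024
Rounded to 2 decimals: 106.15

106.15


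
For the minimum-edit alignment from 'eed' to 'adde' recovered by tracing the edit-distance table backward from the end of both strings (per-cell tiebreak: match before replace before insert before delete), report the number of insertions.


Edit distance = 3. Backtracking from cell (3, 4) with preference match > replace > insert > delete,
then listing the resulting alignment 'eed' -> 'adde' left to right:
  Step 1: replace e->a
  Step 2: replace e->d
  Step 3: keep 'd'
  Step 4: insert 'e' [insertion #1]
Total insertions: 1

1


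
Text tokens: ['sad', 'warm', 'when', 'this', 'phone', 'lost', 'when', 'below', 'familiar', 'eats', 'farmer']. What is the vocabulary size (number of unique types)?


Listing all tokens and tracking unique types:
  Token 1: 'sad' -> NEW (unique so far: 1)
  Token 2: 'warm' -> NEW (unique so far: 2)
  Token 3: 'when' -> NEW (unique so far: 3)
  Token 4: 'this' -> NEW (unique so far: 4)
  Token 5: 'phone' -> NEW (unique so far: 5)
  Token 6: 'lost' -> NEW (unique so far: 6)
  Token 7: 'when' -> duplicate (unique so far: 6)
  Token 8: 'below' -> NEW (unique so far: 7)
  Token 9: 'familiar' -> NEW (unique so far: 8)
  Token 10: 'eats' -> NEW (unique so far: 9)
  Token 11: 'farmer' -> NEW (unique so far: 10)
Unique types: ('below', 'eats', 'familiar', 'farmer', 'lost', 'phone', 'sad', 'this', 'warm', 'when')
Vocabulary size: 10

10


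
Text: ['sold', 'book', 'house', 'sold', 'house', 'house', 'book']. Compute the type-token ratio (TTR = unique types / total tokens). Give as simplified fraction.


Tokens: 7
Unique types: ('book', 'house', 'sold') = 3
TTR = 3/7
Already in lowest terms.

3/7


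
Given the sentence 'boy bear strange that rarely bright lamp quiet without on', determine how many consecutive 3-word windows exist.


Word trigrams from [10] words:
  Trigram 1: (boy bear strange)
  Trigram 2: (bear strange that)
  Trigram 3: (strange that rarely)
  Trigram 4: (that rarely bright)
  Trigram 5: (rarely bright lamp)
  Trigram 6: (bright lamp quiet)
  Trigram 7: (lamp quiet without)
  Trigram 8: (quiet without on)
Total word trigrams: 10 - 2 = 8

8


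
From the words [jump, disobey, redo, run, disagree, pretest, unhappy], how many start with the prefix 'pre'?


Checking each word for prefix 'pre':
  'jump' -> no (count: 0)
  'disobey' -> no (count: 0)
  'redo' -> no (count: 0)
  'run' -> no (count: 0)
  'disagree' -> no (count: 0)
  'pretest' -> YES, starts with 'pre' (count: 1)
  'unhappy' -> no (count: 1)
Total with prefix 'pre': 1

1


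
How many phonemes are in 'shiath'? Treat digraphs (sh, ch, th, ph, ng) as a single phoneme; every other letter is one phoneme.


Parsing 'shiath' greedily, digraphs first:
  'sh' -> digraph (1 consonant phoneme) (phonemes so far: 1)
  'i' -> vowel phoneme (phonemes so far: 2)
  'a' -> vowel phoneme (phonemes so far: 3)
  'th' -> digraph (1 consonant phoneme) (phonemes so far: 4)
Total phonemes: 4

4


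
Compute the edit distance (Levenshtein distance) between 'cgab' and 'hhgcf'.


Building DP table for s1='cgab' (len 4) and s2='hhgcf' (len 5):
       h  h  g  c  f
    0  1  2  3  4  5
  c 1  1  2  3  3  4
  g 2  2  2  2  3  4
  a 3  3  3  3  3  4
  b 4  4  4  4  4  4
Edit distance = dp[4][5] = 4

4


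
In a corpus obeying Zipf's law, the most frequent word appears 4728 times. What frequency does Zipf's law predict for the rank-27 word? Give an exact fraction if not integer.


Zipf's law: freq(rank) = f1 / rank
f1 = 4728, rank = 27
freq = 4728 / 27
GCD(4728, 27) = 3
Simplified: 1576/9

1576/9


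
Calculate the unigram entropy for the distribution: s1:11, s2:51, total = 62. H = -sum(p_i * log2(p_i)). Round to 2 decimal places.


Computing entropy H = -sum(p_i * log2(p_i)):
  s1: p = 11/62 = 0.1774, -p*log2(p) = 0.4426
  s2: p = 51/62 = 0.8226, -p*log2(p) = 0.2318
H = sum of terms = 0.6744
Rounded to 2 decimals: 0.67

0.67


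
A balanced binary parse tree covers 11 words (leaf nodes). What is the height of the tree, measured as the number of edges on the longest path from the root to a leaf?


In a balanced binary tree with n leaves the deepest leaf is ceil(log2(n)) edges below the root.
log2(11) = 3.4594
ceil(3.4594) = 4
height (edges) = 4

4


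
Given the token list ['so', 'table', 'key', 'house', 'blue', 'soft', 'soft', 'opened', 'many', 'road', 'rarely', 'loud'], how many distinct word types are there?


Listing all tokens and tracking unique types:
  Token 1: 'so' -> NEW (unique so far: 1)
  Token 2: 'table' -> NEW (unique so far: 2)
  Token 3: 'key' -> NEW (unique so far: 3)
  Token 4: 'house' -> NEW (unique so far: 4)
  Token 5: 'blue' -> NEW (unique so far: 5)
  Token 6: 'soft' -> NEW (unique so far: 6)
  Token 7: 'soft' -> duplicate (unique so far: 6)
  Token 8: 'opened' -> NEW (unique so far: 7)
  Token 9: 'many' -> NEW (unique so far: 8)
  Token 10: 'road' -> NEW (unique so far: 9)
  Token 11: 'rarely' -> NEW (unique so far: 10)
  Token 12: 'loud' -> NEW (unique so far: 11)
Unique types: ('blue', 'house', 'key', 'loud', 'many', 'opened', 'rarely', 'road', 'so', 'soft', 'table')
Vocabulary size: 11

11


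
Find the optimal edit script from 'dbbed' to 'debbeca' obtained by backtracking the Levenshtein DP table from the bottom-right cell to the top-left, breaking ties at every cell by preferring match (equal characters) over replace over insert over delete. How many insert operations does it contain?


Edit distance = 3. Backtracking from cell (5, 7) with preference match > replace > insert > delete,
then listing the resulting alignment 'dbbed' -> 'debbeca' left to right:
  Step 1: keep 'd'
  Step 2: insert 'e' [insertion #1]
  Step 3: keep 'b'
  Step 4: keep 'b'
  Step 5: keep 'e'
  Step 6: insert 'c' [insertion #2]
  Step 7: replace d->a
Total insertions: 2

2


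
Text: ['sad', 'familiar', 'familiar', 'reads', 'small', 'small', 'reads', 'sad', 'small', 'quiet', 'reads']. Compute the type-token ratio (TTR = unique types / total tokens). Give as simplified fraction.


Tokens: 11
Unique types: ('familiar', 'quiet', 'reads', 'sad', 'small') = 5
TTR = 5/11
Already in lowest terms.

5/11


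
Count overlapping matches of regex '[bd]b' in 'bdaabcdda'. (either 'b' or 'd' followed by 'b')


Pattern: [bd]b means either 'b' or 'd' followed by 'b'.
Scanning 'bdaabcdda' position-by-position:
  Pos 0: window 'bd' -> no
  Pos 1: window 'da' -> no
  Pos 2: window 'aa' -> no
  Pos 3: window 'ab' -> no
  Pos 4: window 'bc' -> no
  Pos 5: window 'cd' -> no
  Pos 6: window 'dd' -> no
  Pos 7: window 'da' -> no
  Pos 8: window 'a' -> no
Total matches: 0

0


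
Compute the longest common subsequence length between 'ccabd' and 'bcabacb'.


DP table for LCS of 'ccabd' and 'bcabacb':
       b  c  a  b  a  c  b
    0  0  0  0  0  0  0  0
  c 0  0  1  1  1  1  1  1
  c 0  0  1  1  1  1  2  2
  a 0  0  1  2  2  2  2  2
  b 0  1  1  2  3  3  3  3
  d 0  1  1  2  3  3  3  3
LCS: 'ccb'
LCS length = 3

3


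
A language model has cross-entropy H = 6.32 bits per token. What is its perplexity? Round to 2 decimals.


Perplexity formula: PP = 2^H
H = 6.32
PP = 2^6.32
Decompose: 2^6.32 = 2^6 * 2^0.32
2^6 = 64, 2^0.32 ~ 1.2483305
PP ~ 64 * 1.2483305 = 79.8931520
Rounded to 2 decimals: 79.89

79.89


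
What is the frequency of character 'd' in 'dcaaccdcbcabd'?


Scanning 'dcaaccdcbcabd' for 'd':
  Position 0: 'd' -> MATCH (count: 1)
  Position 6: 'd' -> MATCH (count: 2)
  Position 12: 'd' -> MATCH (count: 3)
Total occurrences of 'd': 3

3


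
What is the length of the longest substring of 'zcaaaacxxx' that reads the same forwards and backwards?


Scanning 'zcaaaacxxx' for palindromic substrings.
Substring at positions 1-6: 'caaaac'.
Check: reverse('caaaac') = 'caaaac' -> palindrome confirmed.
Neighbouring characters ('z' / 'x') break symmetry, so it cannot extend further.
No longer palindromic substring exists; longest length = 6

6


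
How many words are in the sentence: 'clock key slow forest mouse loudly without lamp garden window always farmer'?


Counting words by splitting on spaces:
  Word 1: 'clock'
  Word 2: 'key'
  Word 3: 'slow'
  Word 4: 'forest'
  Word 5: 'mouse'
  Word 6: 'loudly'
  Word 7: 'without'
  Word 8: 'lamp'
  Word 9: 'garden'
  Word 10: 'window'
  Word 11: 'always'
  Word 12: 'farmer'
Total words: 12

12


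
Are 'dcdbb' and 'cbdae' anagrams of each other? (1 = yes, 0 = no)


Sort characters of 'dcdbb': 'bbcdd'
Sort characters of 'cbdae': 'abcde'
Sorted forms differ -> they are NOT anagrams
Result: 0

0


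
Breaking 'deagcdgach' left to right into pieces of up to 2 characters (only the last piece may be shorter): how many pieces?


'deagcdgach' has 10 characters.
Chunking with max size 2:
  Chunk 1: 'de' (positions 0-1)
  Chunk 2: 'ag' (positions 2-3)
  Chunk 3: 'cd' (positions 4-5)
  Chunk 4: 'ga' (positions 6-7)
  Chunk 5: 'ch' (positions 8-9)
Total chunks: ceil(10 / 2) = 5

5


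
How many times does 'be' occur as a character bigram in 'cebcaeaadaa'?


Scanning 'cebcaeaadaa' for bigram 'be':
  Position 0: 'ce' -> no
  Position 1: 'eb' -> no
  Position 2: 'bc' -> no
  Position 3: 'ca' -> no
  Position 4: 'ae' -> no
  Position 5: 'ea' -> no
  Position 6: 'aa' -> no
  Position 7: 'ad' -> no
  Position 8: 'da' -> no
  Position 9: 'aa' -> no
Total matches: 0

0


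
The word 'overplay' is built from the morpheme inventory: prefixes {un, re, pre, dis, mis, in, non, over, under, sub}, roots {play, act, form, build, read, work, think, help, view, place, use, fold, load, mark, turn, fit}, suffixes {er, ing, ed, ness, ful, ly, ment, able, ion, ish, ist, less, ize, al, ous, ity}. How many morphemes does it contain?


Segmenting 'overplay' against the inventory:
  'over' -> prefix (morpheme 1)
  'play' -> root (morpheme 2)
Total morphemes: 2

2
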